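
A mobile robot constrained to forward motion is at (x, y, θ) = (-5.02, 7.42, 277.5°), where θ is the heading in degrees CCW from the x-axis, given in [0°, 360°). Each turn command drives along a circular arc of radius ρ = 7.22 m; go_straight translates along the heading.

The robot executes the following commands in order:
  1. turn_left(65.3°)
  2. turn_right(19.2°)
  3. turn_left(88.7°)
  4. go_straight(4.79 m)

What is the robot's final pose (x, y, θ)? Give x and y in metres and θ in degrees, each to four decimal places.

set_pose: (x, y, θ) = (-5.0200, 7.4200, 277.5000°), ρ = 7.22
turn_left(65.3°): centre at ρ to the left, rotate +65.3° → (0.0032, 1.4653, 342.8000°)
turn_right(19.2°): centre at ρ to the right, rotate −19.2° → (2.1527, 0.3795, 323.6000°)
turn_left(88.7°): centre at ρ to the left, rotate +88.7° → (12.1498, 1.7756, 412.3000° ≡ 52.3000°)
go_straight(4.79): x += 4.79·cos θ, y += 4.79·sin θ → (15.0790, 5.5656, 52.3000°)

(15.0790, 5.5656, 52.3000°)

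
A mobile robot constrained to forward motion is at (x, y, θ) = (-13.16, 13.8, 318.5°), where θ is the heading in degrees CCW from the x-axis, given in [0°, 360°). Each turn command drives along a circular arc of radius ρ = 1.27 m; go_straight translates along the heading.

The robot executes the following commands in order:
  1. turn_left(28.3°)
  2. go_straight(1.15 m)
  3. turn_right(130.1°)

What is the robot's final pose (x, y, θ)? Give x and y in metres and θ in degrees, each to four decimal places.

set_pose: (x, y, θ) = (-13.1600, 13.8000, 318.5000°), ρ = 1.27
turn_left(28.3°): centre at ρ to the left, rotate +28.3° → (-12.6085, 13.5147, 346.8000°)
go_straight(1.15): x += 1.15·cos θ, y += 1.15·sin θ → (-11.4889, 13.2521, 346.8000°)
turn_right(130.1°): centre at ρ to the right, rotate −130.1° → (-11.0199, 10.9974, 216.7000°)

(-11.0199, 10.9974, 216.7000°)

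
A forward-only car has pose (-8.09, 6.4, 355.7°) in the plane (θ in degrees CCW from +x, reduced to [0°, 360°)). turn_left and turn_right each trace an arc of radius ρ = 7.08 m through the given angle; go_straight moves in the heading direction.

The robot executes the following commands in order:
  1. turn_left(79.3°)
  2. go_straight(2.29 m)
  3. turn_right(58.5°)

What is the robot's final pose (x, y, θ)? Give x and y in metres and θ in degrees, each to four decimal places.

(4.7002, 18.7956, 16.5000°)

set_pose: (x, y, θ) = (-8.0900, 6.4000, 355.7000°), ρ = 7.08
turn_left(79.3°): centre at ρ to the left, rotate +79.3° → (-0.7204, 11.6276, 435.0000° ≡ 75.0000°)
go_straight(2.29): x += 2.29·cos θ, y += 2.29·sin θ → (-0.1277, 13.8396, 75.0000°)
turn_right(58.5°): centre at ρ to the right, rotate −58.5° → (4.7002, 18.7956, 16.5000°)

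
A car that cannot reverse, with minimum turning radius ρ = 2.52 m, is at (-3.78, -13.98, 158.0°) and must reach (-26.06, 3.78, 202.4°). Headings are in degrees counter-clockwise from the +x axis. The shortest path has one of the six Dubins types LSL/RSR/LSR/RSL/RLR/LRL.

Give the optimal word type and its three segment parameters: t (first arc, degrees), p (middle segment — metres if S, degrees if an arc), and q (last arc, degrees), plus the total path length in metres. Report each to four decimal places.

RSL: t = 19.7129°, p = 25.3321 m, q = 64.1129°, L = 29.0189 m

Let ψ = atan2(Δy, Δx) = atan2(17.76, -22.28) = 141.4407° be the start→goal bearing.
Normalize: d = |goal − start| / ρ = 28.492385/2.52 = 11.306502, α = (θ_start − ψ) mod 360° = 16.5593° = 0.289015 rad, β = (θ_goal − ψ) mod 360° = 60.9593° = 1.063941 rad.
Common terms: sin α = 0.285008, cos α = 0.958525, sin β = 0.874275, cos β = 0.485431, cos(α−β) = 0.714473, d² = 127.836987. Work in radians in the unit-radius frame; every candidate has L = ρ·(t + p + q).
LSL: p² = 2 + d² − 2cos(α−β) + 2d(sin α − sin β) = 115.082934; p = √p² = 10.727671; φ = atan2(cos β − cos α, d + sin α − sin β) = -0.044115 rad; t = (φ − α) mod 2π = 5.950056 rad, q = (β − φ) mod 2π = 1.108055 rad → L = 2.52·(5.950056 + 10.727671 + 1.108055) = 2.52·17.785783 = 44.820173 m
RSR: p² = 2 + d² − 2cos(α−β) + 2d(sin β − sin α) = 141.733149; p = √p² = 11.905173; φ = atan2(cos α − cos β, d − sin α + sin β) = 0.039749 rad; t = (α − φ) mod 2π = 0.249265 rad, q = (φ − β) mod 2π = 5.258994 rad → L = 2.52·(0.249265 + 11.905173 + 5.258994) = 2.52·17.413432 = 43.881849 m
LSR: p² = d² − 2 + 2cos(α−β) + 2d(sin α + sin β) = 153.480802; p = √p² = 12.388737; φ = atan2(−cos α − cos β, d + sin α + sin β) − atan2(−2, p) = 0.044736 rad; t = (φ − α) mod 2π = 6.038907 rad, q = (φ − β) mod 2π = 5.263981 rad → L = 2.52·(6.038907 + 12.388737 + 5.263981) = 2.52·23.691625 = 59.702895 m
RSL: p² = d² − 2 + 2cos(α−β) − 2d(sin α + sin β) = 101.051062; p = √p² = 10.052416; φ = atan2(cos α + cos β, d − sin α − sin β) − atan2(2, p) = -0.055041 rad; t = (α − φ) mod 2π = 0.344055 rad, q = (β − φ) mod 2π = 1.118982 rad → L = 2.52·(0.344055 + 10.052416 + 1.118982) = 2.52·11.515453 = 29.018941 m
RLR: c = (6 − d² + 2cos(α−β) + 2d(sin α − sin β))/8 = -16.716644, |c| > 1 → infeasible
LRL: c = (6 − d² + 2cos(α−β) − 2d(sin α − sin β))/8 = -13.385367, |c| > 1 → infeasible
Shortest: RSL with L = 29.018941 m ≈ 29.0189 m
Convert RSL to answer units (arcs ×180/π): t = 0.344055·180/π = 19.7129°, p = ρ·p = 2.52·10.052416 = 25.3321 m, q = 1.118982·180/π = 64.1129°, L = 29.0189 m.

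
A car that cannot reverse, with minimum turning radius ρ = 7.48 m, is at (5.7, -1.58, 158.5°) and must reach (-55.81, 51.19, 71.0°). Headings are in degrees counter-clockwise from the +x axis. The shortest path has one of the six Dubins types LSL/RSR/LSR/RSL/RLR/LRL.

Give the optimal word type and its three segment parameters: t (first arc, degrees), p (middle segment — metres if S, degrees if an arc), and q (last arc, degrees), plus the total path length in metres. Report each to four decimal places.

Let ψ = atan2(Δy, Δx) = atan2(52.77, -61.51) = 139.3734° be the start→goal bearing.
Normalize: d = |goal − start| / ρ = 81.044142/7.48 = 10.834778, α = (θ_start − ψ) mod 360° = 19.1266° = 0.333822 rad, β = (θ_goal − ψ) mod 360° = 291.6266° = 5.089844 rad.
Common terms: sin α = 0.327657, cos α = 0.944797, sin β = -0.929605, cos β = 0.368556, cos(α−β) = 0.043619, d² = 117.392423. Work in radians in the unit-radius frame; every candidate has L = ρ·(t + p + q).
LSL: p² = 2 + d² − 2cos(α−β) + 2d(sin α − sin β) = 146.549495; p = √p² = 12.105763; φ = atan2(cos β − cos α, d + sin α − sin β) = -0.047619 rad; t = (φ − α) mod 2π = 5.901745 rad, q = (β − φ) mod 2π = 5.137463 rad → L = 7.48·(5.901745 + 12.105763 + 5.137463) = 7.48·23.144970 = 173.124379 m
RSR: p² = 2 + d² − 2cos(α−β) + 2d(sin β − sin α) = 92.060873; p = √p² = 9.594836; φ = atan2(cos α − cos β, d − sin α + sin β) = 0.060094 rad; t = (α − φ) mod 2π = 0.273729 rad, q = (φ − β) mod 2π = 1.253435 rad → L = 7.48·(0.273729 + 9.594836 + 1.253435) = 7.48·11.121999 = 83.192551 m
LSR: p² = d² − 2 + 2cos(α−β) + 2d(sin α + sin β) = 102.435695; p = √p² = 10.121052; φ = atan2(−cos α − cos β, d + sin α + sin β) − atan2(−2, p) = 0.067445 rad; t = (φ − α) mod 2π = 6.016808 rad, q = (φ − β) mod 2π = 1.260786 rad → L = 7.48·(6.016808 + 10.121052 + 1.260786) = 7.48·17.398647 = 130.141878 m
RSL: p² = d² − 2 + 2cos(α−β) − 2d(sin α + sin β) = 128.523628; p = √p² = 11.336826; φ = atan2(cos α + cos β, d − sin α − sin β) − atan2(2, p) = -0.060284 rad; t = (α − φ) mod 2π = 0.394106 rad, q = (β − φ) mod 2π = 5.150128 rad → L = 7.48·(0.394106 + 11.336826 + 5.150128) = 7.48·16.881060 = 126.270332 m
RLR: c = (6 − d² + 2cos(α−β) + 2d(sin α − sin β))/8 = -10.507609, |c| > 1 → infeasible
LRL: c = (6 − d² + 2cos(α−β) − 2d(sin α − sin β))/8 = -17.318687, |c| > 1 → infeasible
Shortest: RSR with L = 83.192551 m ≈ 83.1926 m
Convert RSR to answer units (arcs ×180/π): t = 0.273729·180/π = 15.6835°, p = ρ·p = 7.48·9.594836 = 71.7694 m, q = 1.253435·180/π = 71.8165°, L = 83.1926 m.

RSR: t = 15.6835°, p = 71.7694 m, q = 71.8165°, L = 83.1926 m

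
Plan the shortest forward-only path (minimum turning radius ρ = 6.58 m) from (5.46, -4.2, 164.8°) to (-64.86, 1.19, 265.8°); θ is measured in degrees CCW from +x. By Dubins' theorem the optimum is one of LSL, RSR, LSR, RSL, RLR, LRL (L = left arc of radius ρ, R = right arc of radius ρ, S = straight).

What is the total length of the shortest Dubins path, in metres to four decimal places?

74.6449 m

Let ψ = atan2(Δy, Δx) = atan2(5.39, -70.32) = 175.6169° be the start→goal bearing.
Normalize: d = |goal − start| / ρ = 70.526268/6.58 = 10.718278, α = (θ_start − ψ) mod 360° = 349.1831° = 6.094395 rad, β = (θ_goal − ψ) mod 360° = 90.1831° = 1.573993 rad.
Common terms: sin α = -0.187671, cos α = 0.982232, sin β = 0.999995, cos β = -0.003196, cos(α−β) = -0.190809, d² = 114.881480. Work in radians in the unit-radius frame; every candidate has L = ρ·(t + p + q).
LSL: p² = 2 + d² − 2cos(α−β) + 2d(sin α − sin β) = 91.803641; p = √p² = 9.581422; φ = atan2(cos β − cos α, d + sin α − sin β) = -0.103030 rad; t = (φ − α) mod 2π = 0.085760 rad, q = (β − φ) mod 2π = 1.677023 rad → L = 6.58·(0.085760 + 9.581422 + 1.677023) = 6.58·11.344204 = 74.644864 m
RSR: p² = 2 + d² − 2cos(α−β) + 2d(sin β − sin α) = 142.722554; p = √p² = 11.946655; φ = atan2(cos α − cos β, d − sin α + sin β) = 0.082580 rad; t = (α − φ) mod 2π = 6.011816 rad, q = (φ − β) mod 2π = 4.791772 rad → L = 6.58·(6.011816 + 11.946655 + 4.791772) = 6.58·22.750243 = 149.696596 m
LSR: p² = d² − 2 + 2cos(α−β) + 2d(sin α + sin β) = 129.913298; p = √p² = 11.397951; φ = atan2(−cos α − cos β, d + sin α + sin β) − atan2(−2, p) = 0.088997 rad; t = (φ − α) mod 2π = 0.277787 rad, q = (φ − β) mod 2π = 4.798190 rad → L = 6.58·(0.277787 + 11.397951 + 4.798190) = 6.58·16.473929 = 108.398453 m
RSL: p² = d² − 2 + 2cos(α−β) − 2d(sin α + sin β) = 95.086426; p = √p² = 9.751227; φ = atan2(cos α + cos β, d − sin α − sin β) − atan2(2, p) = -0.103784 rad; t = (α − φ) mod 2π = 6.198179 rad, q = (β − φ) mod 2π = 1.677776 rad → L = 6.58·(6.198179 + 9.751227 + 1.677776) = 6.58·17.627182 = 115.986858 m
RLR: c = (6 − d² + 2cos(α−β) + 2d(sin α − sin β))/8 = -16.840319, |c| > 1 → infeasible
LRL: c = (6 − d² + 2cos(α−β) − 2d(sin α − sin β))/8 = -10.475455, |c| > 1 → infeasible
Shortest: LSL with L = 74.644864 m ≈ 74.6449 m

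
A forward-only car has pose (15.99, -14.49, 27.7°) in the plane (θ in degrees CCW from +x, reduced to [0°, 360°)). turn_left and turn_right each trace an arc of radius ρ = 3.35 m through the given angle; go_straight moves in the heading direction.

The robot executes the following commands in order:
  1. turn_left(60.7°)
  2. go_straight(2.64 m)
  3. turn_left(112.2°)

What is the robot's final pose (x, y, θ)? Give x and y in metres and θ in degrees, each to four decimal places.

set_pose: (x, y, θ) = (15.9900, -14.4900, 27.7000°), ρ = 3.35
turn_left(60.7°): centre at ρ to the left, rotate +60.7° → (17.7815, -11.6175, 88.4000°)
go_straight(2.64): x += 2.64·cos θ, y += 2.64·sin θ → (17.8552, -8.9785, 88.4000°)
turn_left(112.2°): centre at ρ to the left, rotate +112.2° → (13.3278, -5.7492, 200.6000°)

(13.3278, -5.7492, 200.6000°)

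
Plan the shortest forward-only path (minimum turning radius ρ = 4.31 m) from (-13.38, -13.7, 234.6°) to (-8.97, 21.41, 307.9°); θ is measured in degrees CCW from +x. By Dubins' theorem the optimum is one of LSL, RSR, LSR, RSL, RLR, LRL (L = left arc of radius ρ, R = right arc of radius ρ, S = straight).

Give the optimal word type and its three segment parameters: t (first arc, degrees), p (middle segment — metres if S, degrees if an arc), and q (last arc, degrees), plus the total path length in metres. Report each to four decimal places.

RSR: t = 153.1820°, p = 30.3050 m, q = 133.5180°, L = 51.8717 m

Let ψ = atan2(Δy, Δx) = atan2(35.11, 4.41) = 82.8408° be the start→goal bearing.
Normalize: d = |goal − start| / ρ = 35.385876/4.31 = 8.210180, α = (θ_start − ψ) mod 360° = 151.7592° = 2.648697 rad, β = (θ_goal − ψ) mod 360° = 225.0592° = 3.928023 rad.
Common terms: sin α = 0.473179, cos α = -0.880966, sin β = -0.707836, cos β = -0.706376, cos(α−β) = 0.287361, d² = 67.407055. Work in radians in the unit-radius frame; every candidate has L = ρ·(t + p + q).
LSL: p² = 2 + d² − 2cos(α−β) + 2d(sin α − sin β) = 88.225032; p = √p² = 9.392818; φ = atan2(cos β − cos α, d + sin α − sin β) = 0.018589 rad; t = (φ − α) mod 2π = 3.653077 rad, q = (β − φ) mod 2π = 3.909435 rad → L = 4.31·(3.653077 + 9.392818 + 3.909435) = 4.31·16.955330 = 73.077471 m
RSR: p² = 2 + d² − 2cos(α−β) + 2d(sin β − sin α) = 49.439637; p = √p² = 7.031333; φ = atan2(cos α − cos β, d − sin α + sin β) = -0.024833 rad; t = (α − φ) mod 2π = 2.673530 rad, q = (φ − β) mod 2π = 2.330329 rad → L = 4.31·(2.673530 + 7.031333 + 2.330329) = 4.31·12.035191 = 51.871675 m
LSR: p² = d² − 2 + 2cos(α−β) + 2d(sin α + sin β) = 62.128614; p = √p² = 7.882171; φ = atan2(−cos α − cos β, d + sin α + sin β) − atan2(−2, p) = 0.444953 rad; t = (φ − α) mod 2π = 4.079441 rad, q = (φ − β) mod 2π = 2.800115 rad → L = 4.31·(4.079441 + 7.882171 + 2.800115) = 4.31·14.761726 = 63.623039 m
RSL: p² = d² − 2 + 2cos(α−β) − 2d(sin α + sin β) = 69.834939; p = √p² = 8.356730; φ = atan2(cos α + cos β, d − sin α − sin β) − atan2(2, p) = -0.420708 rad; t = (α − φ) mod 2π = 3.069405 rad, q = (β − φ) mod 2π = 4.348731 rad → L = 4.31·(3.069405 + 8.356730 + 4.348731) = 4.31·15.774866 = 67.989672 m
RLR: c = (6 − d² + 2cos(α−β) + 2d(sin α − sin β))/8 = -5.179955, |c| > 1 → infeasible
LRL: c = (6 − d² + 2cos(α−β) − 2d(sin α − sin β))/8 = -10.028129, |c| > 1 → infeasible
Shortest: RSR with L = 51.871675 m ≈ 51.8717 m
Convert RSR to answer units (arcs ×180/π): t = 2.673530·180/π = 153.1820°, p = ρ·p = 4.31·7.031333 = 30.3050 m, q = 2.330329·180/π = 133.5180°, L = 51.8717 m.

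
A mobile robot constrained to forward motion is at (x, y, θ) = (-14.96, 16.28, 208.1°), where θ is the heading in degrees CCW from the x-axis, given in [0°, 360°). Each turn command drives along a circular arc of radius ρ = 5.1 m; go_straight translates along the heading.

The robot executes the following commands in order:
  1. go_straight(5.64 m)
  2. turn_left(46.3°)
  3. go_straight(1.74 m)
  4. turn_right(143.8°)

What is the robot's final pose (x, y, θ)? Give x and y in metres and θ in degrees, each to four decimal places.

set_pose: (x, y, θ) = (-14.9600, 16.2800, 208.1000°), ρ = 5.1
go_straight(5.64): x += 5.64·cos θ, y += 5.64·sin θ → (-19.9352, 13.6235, 208.1000°)
turn_left(46.3°): centre at ρ to the left, rotate +46.3° → (-22.4452, 10.4961, 254.4000°)
go_straight(1.74): x += 1.74·cos θ, y += 1.74·sin θ → (-22.9131, 8.8202, 254.4000°)
turn_right(143.8°): centre at ρ to the right, rotate −143.8° → (-32.5991, 8.3973, 110.6000°)

(-32.5991, 8.3973, 110.6000°)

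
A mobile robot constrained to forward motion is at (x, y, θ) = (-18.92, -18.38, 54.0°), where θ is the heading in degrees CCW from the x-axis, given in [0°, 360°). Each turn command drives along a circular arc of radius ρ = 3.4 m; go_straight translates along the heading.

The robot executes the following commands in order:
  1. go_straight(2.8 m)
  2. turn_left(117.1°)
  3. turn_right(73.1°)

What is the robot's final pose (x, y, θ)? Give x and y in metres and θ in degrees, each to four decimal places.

set_pose: (x, y, θ) = (-18.9200, -18.3800, 54.0000°), ρ = 3.4
go_straight(2.8): x += 2.8·cos θ, y += 2.8·sin θ → (-17.2742, -16.1148, 54.0000°)
turn_left(117.1°): centre at ρ to the left, rotate +117.1° → (-19.4988, -10.7572, 171.1000°)
turn_right(73.1°): centre at ρ to the right, rotate −73.1° → (-22.3397, -7.8713, 98.0000°)

(-22.3397, -7.8713, 98.0000°)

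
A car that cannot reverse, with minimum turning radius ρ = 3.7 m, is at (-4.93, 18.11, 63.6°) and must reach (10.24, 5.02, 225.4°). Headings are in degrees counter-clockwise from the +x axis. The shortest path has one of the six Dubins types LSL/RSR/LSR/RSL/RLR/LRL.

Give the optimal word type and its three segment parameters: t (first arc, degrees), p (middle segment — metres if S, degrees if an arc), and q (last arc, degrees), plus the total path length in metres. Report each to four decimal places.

RSR: t = 107.4126°, p = 12.7789 m, q = 90.7874°, L = 25.5781 m

Let ψ = atan2(Δy, Δx) = atan2(-13.09, 15.17) = -40.7905° be the start→goal bearing.
Normalize: d = |goal − start| / ρ = 20.036891/3.7 = 5.415376, α = (θ_start − ψ) mod 360° = 104.3905° = 1.821958 rad, β = (θ_goal − ψ) mod 360° = 266.1905° = 4.645901 rad.
Common terms: sin α = 0.968624, cos α = -0.248529, sin β = -0.997790, cos β = -0.066439, cos(α−β) = -0.949972, d² = 29.326297. Work in radians in the unit-radius frame; every candidate has L = ρ·(t + p + q).
LSL: p² = 2 + d² − 2cos(α−β) + 2d(sin α − sin β) = 54.523992; p = √p² = 7.384036; φ = atan2(cos β − cos α, d + sin α − sin β) = 0.024662 rad; t = (φ − α) mod 2π = 4.485890 rad, q = (β − φ) mod 2π = 4.621238 rad → L = 3.7·(4.485890 + 7.384036 + 4.621238) = 3.7·16.491164 = 61.017308 m
RSR: p² = 2 + d² − 2cos(α−β) + 2d(sin β − sin α) = 11.928489; p = √p² = 3.453764; φ = atan2(cos α − cos β, d − sin α + sin β) = -0.052747 rad; t = (α − φ) mod 2π = 1.874704 rad, q = (φ − β) mod 2π = 1.584538 rad → L = 3.7·(1.874704 + 3.453764 + 1.584538) = 3.7·6.913007 = 25.578126 m
LSR: p² = d² − 2 + 2cos(α−β) + 2d(sin α + sin β) = 25.110462; p = √p² = 5.011034; φ = atan2(−cos α − cos β, d + sin α + sin β) − atan2(−2, p) = 0.438157 rad; t = (φ − α) mod 2π = 4.899385 rad, q = (φ − β) mod 2π = 2.075442 rad → L = 3.7·(4.899385 + 5.011034 + 2.075442) = 3.7·11.985861 = 44.347685 m
RSL: p² = d² − 2 + 2cos(α−β) − 2d(sin α + sin β) = 25.742243; p = √p² = 5.073681; φ = atan2(cos α + cos β, d − sin α − sin β) − atan2(2, p) = -0.433275 rad; t = (α − φ) mod 2π = 2.255232 rad, q = (β − φ) mod 2π = 5.079175 rad → L = 3.7·(2.255232 + 5.073681 + 5.079175) = 3.7·12.408089 = 45.909929 m
RLR: c = (6 − d² + 2cos(α−β) + 2d(sin α − sin β))/8 = -0.491061; p = 2π − arccos c = 4.199082 rad; φ = atan2(cos α − cos β, d − sin α + sin β) = -0.052747 rad; t = (α − φ + p/2) mod 2π = 3.974245 rad, q = (α − β − t + p) mod 2π = 3.684079 rad → L = 3.7·(3.974245 + 4.199082 + 3.684079) = 3.7·11.857406 = 43.872401 m
LRL: c = (6 − d² + 2cos(α−β) − 2d(sin α − sin β))/8 = -5.815499, |c| > 1 → infeasible
Shortest: RSR with L = 25.578126 m ≈ 25.5781 m
Convert RSR to answer units (arcs ×180/π): t = 1.874704·180/π = 107.4126°, p = ρ·p = 3.7·3.453764 = 12.7789 m, q = 1.584538·180/π = 90.7874°, L = 25.5781 m.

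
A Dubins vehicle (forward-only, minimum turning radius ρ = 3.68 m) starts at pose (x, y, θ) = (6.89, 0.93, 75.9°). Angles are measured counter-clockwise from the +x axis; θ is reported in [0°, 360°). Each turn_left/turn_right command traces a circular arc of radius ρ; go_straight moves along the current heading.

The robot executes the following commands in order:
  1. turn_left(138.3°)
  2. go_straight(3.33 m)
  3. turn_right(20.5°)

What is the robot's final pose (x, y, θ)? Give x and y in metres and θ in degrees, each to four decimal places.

(-2.6987, 2.4668, 193.7000°)

set_pose: (x, y, θ) = (6.8900, 0.9300, 75.9000°), ρ = 3.68
turn_left(138.3°): centre at ρ to the left, rotate +138.3° → (1.2524, 4.8702, 214.2000°)
go_straight(3.33): x += 3.33·cos θ, y += 3.33·sin θ → (-1.5018, 2.9984, 214.2000°)
turn_right(20.5°): centre at ρ to the right, rotate −20.5° → (-2.6987, 2.4668, 193.7000°)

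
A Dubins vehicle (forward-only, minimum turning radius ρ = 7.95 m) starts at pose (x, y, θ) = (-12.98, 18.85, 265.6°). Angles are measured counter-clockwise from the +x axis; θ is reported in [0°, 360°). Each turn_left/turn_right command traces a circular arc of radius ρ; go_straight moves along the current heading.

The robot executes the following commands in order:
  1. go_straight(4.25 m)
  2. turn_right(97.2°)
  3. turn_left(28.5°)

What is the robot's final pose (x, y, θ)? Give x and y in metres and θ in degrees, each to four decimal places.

set_pose: (x, y, θ) = (-12.9800, 18.8500, 265.6000°), ρ = 7.95
go_straight(4.25): x += 4.25·cos θ, y += 4.25·sin θ → (-13.3061, 14.6125, 265.6000°)
turn_right(97.2°): centre at ρ to the right, rotate −97.2° → (-22.8312, 7.4348, 168.4000°)
turn_left(28.5°): centre at ρ to the left, rotate +28.5° → (-26.7408, 7.2539, 196.9000°)

(-26.7408, 7.2539, 196.9000°)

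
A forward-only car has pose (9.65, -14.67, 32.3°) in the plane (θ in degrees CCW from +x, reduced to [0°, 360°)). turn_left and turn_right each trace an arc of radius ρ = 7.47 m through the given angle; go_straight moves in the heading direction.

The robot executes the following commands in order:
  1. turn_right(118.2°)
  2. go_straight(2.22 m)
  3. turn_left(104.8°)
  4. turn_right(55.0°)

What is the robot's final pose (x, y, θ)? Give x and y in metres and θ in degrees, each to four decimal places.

set_pose: (x, y, θ) = (9.6500, -14.6700, 32.3000°), ρ = 7.47
turn_right(118.2°): centre at ρ to the right, rotate −118.2° → (21.0925, -20.4500, -85.9000° ≡ 274.1000°)
go_straight(2.22): x += 2.22·cos θ, y += 2.22·sin θ → (21.2512, -22.6643, 274.1000°)
turn_left(104.8°): centre at ρ to the left, rotate +104.8° → (31.1218, -29.1975, 378.9000° ≡ 18.9000°)
turn_right(55.0°): centre at ρ to the right, rotate −55.0° → (37.9427, -30.2291, -36.1000° ≡ 323.9000°)

(37.9427, -30.2291, 323.9000°)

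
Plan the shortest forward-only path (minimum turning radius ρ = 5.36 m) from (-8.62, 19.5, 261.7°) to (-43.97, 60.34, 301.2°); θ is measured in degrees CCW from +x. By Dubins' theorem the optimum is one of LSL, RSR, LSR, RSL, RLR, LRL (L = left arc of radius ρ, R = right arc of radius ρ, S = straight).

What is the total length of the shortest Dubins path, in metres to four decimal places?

Let ψ = atan2(Δy, Δx) = atan2(40.84, -35.35) = 130.8786° be the start→goal bearing.
Normalize: d = |goal − start| / ρ = 54.014147/5.36 = 10.077266, α = (θ_start − ψ) mod 360° = 130.8214° = 2.283265 rad, β = (θ_goal − ψ) mod 360° = 170.3214° = 2.972670 rad.
Common terms: sin α = 0.756751, cos α = -0.653704, sin β = 0.168121, cos β = -0.985766, cos(α−β) = 0.771625, d² = 101.551296. Work in radians in the unit-radius frame; every candidate has L = ρ·(t + p + q).
LSL: p² = 2 + d² − 2cos(α−β) + 2d(sin α − sin β) = 113.871606; p = √p² = 10.671064; φ = atan2(cos β − cos α, d + sin α − sin β) = -0.031123 rad; t = (φ − α) mod 2π = 3.968798 rad, q = (β − φ) mod 2π = 3.003793 rad → L = 5.36·(3.968798 + 10.671064 + 3.003793) = 5.36·17.643654 = 94.569987 m
RSR: p² = 2 + d² − 2cos(α−β) + 2d(sin β − sin α) = 90.144487; p = √p² = 9.494445; φ = atan2(cos α − cos β, d − sin α + sin β) = 0.034982 rad; t = (α − φ) mod 2π = 2.248283 rad, q = (φ − β) mod 2π = 3.345497 rad → L = 5.36·(2.248283 + 9.494445 + 3.345497) = 5.36·15.088225 = 80.872888 m
LSR: p² = d² − 2 + 2cos(α−β) + 2d(sin α + sin β) = 119.734898; p = √p² = 10.942344; φ = atan2(−cos α − cos β, d + sin α + sin β) − atan2(−2, p) = 0.328706 rad; t = (φ − α) mod 2π = 4.328627 rad, q = (φ − β) mod 2π = 3.639222 rad → L = 5.36·(4.328627 + 10.942344 + 3.639222) = 5.36·18.910193 = 101.358633 m
RSL: p² = d² − 2 + 2cos(α−β) − 2d(sin α + sin β) = 82.454191; p = √p² = 9.080429; φ = atan2(cos α + cos β, d − sin α − sin β) − atan2(2, p) = -0.394043 rad; t = (α − φ) mod 2π = 2.677307 rad, q = (β − φ) mod 2π = 3.366712 rad → L = 5.36·(2.677307 + 9.080429 + 3.366712) = 5.36·15.124449 = 81.067045 m
RLR: c = (6 − d² + 2cos(α−β) + 2d(sin α − sin β))/8 = -10.268061, |c| > 1 → infeasible
LRL: c = (6 − d² + 2cos(α−β) − 2d(sin α − sin β))/8 = -13.233951, |c| > 1 → infeasible
Shortest: RSR with L = 80.872888 m ≈ 80.8729 m

80.8729 m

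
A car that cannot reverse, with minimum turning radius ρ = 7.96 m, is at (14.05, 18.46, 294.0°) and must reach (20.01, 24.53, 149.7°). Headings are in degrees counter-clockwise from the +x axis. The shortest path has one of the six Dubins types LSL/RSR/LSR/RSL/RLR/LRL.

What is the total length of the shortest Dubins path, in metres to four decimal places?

43.4059 m

Let ψ = atan2(Δy, Δx) = atan2(6.07, 5.96) = 45.5239° be the start→goal bearing.
Normalize: d = |goal − start| / ρ = 8.506850/7.96 = 1.068700, α = (θ_start − ψ) mod 360° = 248.4761° = 4.336726 rad, β = (θ_goal − ψ) mod 360° = 104.1761° = 1.818216 rad.
Common terms: sin α = -0.930265, cos α = -0.366889, sin β = 0.969548, cos β = -0.244903, cos(α−β) = -0.812084, d² = 1.142119. Work in radians in the unit-radius frame; every candidate has L = ρ·(t + p + q).
LSL: p² = 2 + d² − 2cos(α−β) + 2d(sin α − sin β) = 0.705628; p = √p² = 0.840017; φ = atan2(cos β − cos α, d + sin α − sin β) = 2.995859 rad; t = (φ − α) mod 2π = 4.942318 rad, q = (β − φ) mod 2π = 5.105543 rad → L = 7.96·(4.942318 + 0.840017 + 5.105543) = 7.96·10.887877 = 86.667505 m
RSR: p² = 2 + d² − 2cos(α−β) + 2d(sin β − sin α) = 8.826944; p = √p² = 2.971017; φ = atan2(cos α − cos β, d − sin α + sin β) = -0.041070 rad; t = (α − φ) mod 2π = 4.377796 rad, q = (φ − β) mod 2π = 4.423899 rad → L = 7.96·(4.377796 + 2.971017 + 4.423899) = 7.96·11.772713 = 93.710794 m
LSR: p² = d² − 2 + 2cos(α−β) + 2d(sin α + sin β) = -2.398085 < 0 → infeasible
RSL: p² = d² − 2 + 2cos(α−β) − 2d(sin α + sin β) = -2.566011 < 0 → infeasible
RLR: c = (6 − d² + 2cos(α−β) + 2d(sin α − sin β))/8 = -0.103368; p = 2π − arccos c = 4.608836 rad; φ = atan2(cos α − cos β, d − sin α + sin β) = -0.041070 rad; t = (α − φ + p/2) mod 2π = 0.399029 rad, q = (α − β − t + p) mod 2π = 0.445132 rad → L = 7.96·(0.399029 + 4.608836 + 0.445132) = 7.96·5.452997 = 43.405855 m
LRL: c = (6 − d² + 2cos(α−β) − 2d(sin α − sin β))/8 = 0.911796; p = 2π − arccos c = 5.860027 rad; φ = atan2(cos β − cos α, d + sin α − sin β) = 2.995859 rad; t = (φ − α + p/2) mod 2π = 1.589146 rad, q = (β − α − t + p) mod 2π = 1.752371 rad → L = 7.96·(1.589146 + 5.860027 + 1.752371) = 7.96·9.201543 = 73.244285 m
Shortest: RLR with L = 43.405855 m ≈ 43.4059 m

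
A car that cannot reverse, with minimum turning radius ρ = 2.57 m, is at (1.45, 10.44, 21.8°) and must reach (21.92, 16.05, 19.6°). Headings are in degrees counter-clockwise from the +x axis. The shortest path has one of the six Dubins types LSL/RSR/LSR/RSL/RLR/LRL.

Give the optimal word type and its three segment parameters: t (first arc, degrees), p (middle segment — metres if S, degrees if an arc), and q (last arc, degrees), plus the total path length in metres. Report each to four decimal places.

Let ψ = atan2(Δy, Δx) = atan2(5.61, 20.47) = 15.3261° be the start→goal bearing.
Normalize: d = |goal − start| / ρ = 21.224820/2.57 = 8.258685, α = (θ_start − ψ) mod 360° = 6.4739° = 0.112990 rad, β = (θ_goal − ψ) mod 360° = 4.2739° = 0.074593 rad.
Common terms: sin α = 0.112750, cos α = 0.993623, sin β = 0.074524, cos β = 0.997219, cos(α−β) = 0.999263, d² = 68.205877. Work in radians in the unit-radius frame; every candidate has L = ρ·(t + p + q).
LSL: p² = 2 + d² − 2cos(α−β) + 2d(sin α − sin β) = 68.838747; p = √p² = 8.296912; φ = atan2(cos β − cos α, d + sin α − sin β) = 0.000433 rad; t = (φ − α) mod 2π = 6.170629 rad, q = (β − φ) mod 2π = 0.074159 rad → L = 2.57·(6.170629 + 8.296912 + 0.074159) = 2.57·14.541700 = 37.372169 m
RSR: p² = 2 + d² − 2cos(α−β) + 2d(sin β − sin α) = 67.575956; p = √p² = 8.220460; φ = atan2(cos α − cos β, d − sin α + sin β) = -0.000437 rad; t = (α − φ) mod 2π = 0.113427 rad, q = (φ − β) mod 2π = 6.208155 rad → L = 2.57·(0.113427 + 8.220460 + 6.208155) = 2.57·14.542042 = 37.373048 m
LSR: p² = d² − 2 + 2cos(α−β) + 2d(sin α + sin β) = 71.297668; p = √p² = 8.443795; φ = atan2(−cos α − cos β, d + sin α + sin β) − atan2(−2, p) = 0.001084 rad; t = (φ − α) mod 2π = 6.171280 rad, q = (φ − β) mod 2π = 6.209677 rad → L = 2.57·(6.171280 + 8.443795 + 6.209677) = 2.57·20.824751 = 53.519610 m
RSL: p² = d² − 2 + 2cos(α−β) − 2d(sin α + sin β) = 65.111138; p = √p² = 8.069147; φ = atan2(cos α + cos β, d − sin α − sin β) − atan2(2, p) = -0.001135 rad; t = (α − φ) mod 2π = 0.114125 rad, q = (β − φ) mod 2π = 0.075728 rad → L = 2.57·(0.114125 + 8.069147 + 0.075728) = 2.57·8.259000 = 21.225629 m
RLR: c = (6 − d² + 2cos(α−β) + 2d(sin α − sin β))/8 = -7.446995, |c| > 1 → infeasible
LRL: c = (6 − d² + 2cos(α−β) − 2d(sin α − sin β))/8 = -7.604843, |c| > 1 → infeasible
Shortest: RSL with L = 21.225629 m ≈ 21.2256 m
Convert RSL to answer units (arcs ×180/π): t = 0.114125·180/π = 6.5389°, p = ρ·p = 2.57·8.069147 = 20.7377 m, q = 0.075728·180/π = 4.3389°, L = 21.2256 m.

RSL: t = 6.5389°, p = 20.7377 m, q = 4.3389°, L = 21.2256 m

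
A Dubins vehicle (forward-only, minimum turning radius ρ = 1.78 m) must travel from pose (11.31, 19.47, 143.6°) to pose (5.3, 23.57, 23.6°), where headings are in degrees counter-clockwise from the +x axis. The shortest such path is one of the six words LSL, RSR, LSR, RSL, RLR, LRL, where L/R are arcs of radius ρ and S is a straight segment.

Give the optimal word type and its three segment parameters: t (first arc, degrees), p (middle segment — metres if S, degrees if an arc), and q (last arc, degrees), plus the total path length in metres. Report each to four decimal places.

LSR: t = 31.9404°, p = 4.5316 m, q = 151.9404°, L = 10.2442 m

Let ψ = atan2(Δy, Δx) = atan2(4.10, -6.01) = 145.6983° be the start→goal bearing.
Normalize: d = |goal − start| / ρ = 7.275308/1.78 = 4.087251, α = (θ_start − ψ) mod 360° = 357.9017° = 6.246562 rad, β = (θ_goal − ψ) mod 360° = 237.9017° = 4.152167 rad.
Common terms: sin α = -0.036615, cos α = 0.999329, sin β = -0.847137, cos β = -0.531374, cos(α−β) = -0.500000, d² = 16.705624. Work in radians in the unit-radius frame; every candidate has L = ρ·(t + p + q).
LSL: p² = 2 + d² − 2cos(α−β) + 2d(sin α − sin β) = 26.331244; p = √p² = 5.131398; φ = atan2(cos β − cos α, d + sin α − sin β) = -0.302913 rad; t = (φ − α) mod 2π = 6.016896 rad, q = (β − φ) mod 2π = 4.455080 rad → L = 1.78·(6.016896 + 5.131398 + 4.455080) = 1.78·15.603373 = 27.774005 m
RSR: p² = 2 + d² − 2cos(α−β) + 2d(sin β − sin α) = 13.080004; p = √p² = 3.616629; φ = atan2(cos α − cos β, d − sin α + sin β) = 0.437019 rad; t = (α − φ) mod 2π = 5.809544 rad, q = (φ − β) mod 2π = 2.568037 rad → L = 1.78·(5.809544 + 3.616629 + 2.568037) = 1.78·11.994209 = 21.349692 m
LSR: p² = d² − 2 + 2cos(α−β) + 2d(sin α + sin β) = 6.481391; p = √p² = 2.545858; φ = atan2(−cos α − cos β, d + sin α + sin β) − atan2(−2, p) = 0.520842 rad; t = (φ − α) mod 2π = 0.557465 rad, q = (φ − β) mod 2π = 2.651860 rad → L = 1.78·(0.557465 + 2.545858 + 2.651860) = 1.78·5.755182 = 10.244224 m
RSL: p² = d² − 2 + 2cos(α−β) − 2d(sin α + sin β) = 20.929858; p = √p² = 4.574916; φ = atan2(cos α + cos β, d − sin α − sin β) − atan2(2, p) = -0.318270 rad; t = (α − φ) mod 2π = 0.281647 rad, q = (β − φ) mod 2π = 4.470437 rad → L = 1.78·(0.281647 + 4.574916 + 4.470437) = 1.78·9.327001 = 16.602061 m
RLR: c = (6 − d² + 2cos(α−β) + 2d(sin α − sin β))/8 = -0.635001; p = 2π − arccos c = 4.024380 rad; φ = atan2(cos α − cos β, d − sin α + sin β) = 0.437019 rad; t = (α − φ + p/2) mod 2π = 1.538548 rad, q = (α − β − t + p) mod 2π = 4.580227 rad → L = 1.78·(1.538548 + 4.024380 + 4.580227) = 1.78·10.143155 = 18.054815 m
LRL: c = (6 − d² + 2cos(α−β) − 2d(sin α − sin β))/8 = -2.291406, |c| > 1 → infeasible
Shortest: LSR with L = 10.244224 m ≈ 10.2442 m
Convert LSR to answer units (arcs ×180/π): t = 0.557465·180/π = 31.9404°, p = ρ·p = 1.78·2.545858 = 4.5316 m, q = 2.651860·180/π = 151.9404°, L = 10.2442 m.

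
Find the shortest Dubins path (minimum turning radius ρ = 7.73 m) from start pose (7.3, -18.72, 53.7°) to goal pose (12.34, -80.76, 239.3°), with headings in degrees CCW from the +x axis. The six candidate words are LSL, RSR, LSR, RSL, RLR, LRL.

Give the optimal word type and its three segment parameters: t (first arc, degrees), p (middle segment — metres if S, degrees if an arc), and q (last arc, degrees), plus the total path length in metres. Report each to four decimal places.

RSR: t = 152.0306°, p = 54.0879 m, q = 22.3694°, L = 77.6169 m

Let ψ = atan2(Δy, Δx) = atan2(-62.04, 5.04) = -85.3556° be the start→goal bearing.
Normalize: d = |goal − start| / ρ = 62.244383/7.73 = 8.052313, α = (θ_start − ψ) mod 360° = 139.0556° = 2.426978 rad, β = (θ_goal − ψ) mod 360° = 324.6556° = 5.666309 rad.
Common terms: sin α = 0.655326, cos α = -0.755346, sin β = -0.578490, cos β = 0.815690, cos(α−β) = -0.995227, d² = 64.839752. Work in radians in the unit-radius frame; every candidate has L = ρ·(t + p + q).
LSL: p² = 2 + d² − 2cos(α−β) + 2d(sin α − sin β) = 88.700352; p = √p² = 9.418086; φ = atan2(cos β − cos α, d + sin α − sin β) = 0.167594 rad; t = (φ − α) mod 2π = 4.023801 rad, q = (β − φ) mod 2π = 5.498715 rad → L = 7.73·(4.023801 + 9.418086 + 5.498715) = 7.73·18.940603 = 146.410860 m
RSR: p² = 2 + d² − 2cos(α−β) + 2d(sin β − sin α) = 48.960061; p = √p² = 6.997147; φ = atan2(cos α − cos β, d − sin α + sin β) = -0.226456 rad; t = (α − φ) mod 2π = 2.653434 rad, q = (φ − β) mod 2π = 0.390420 rad → L = 7.73·(2.653434 + 6.997147 + 0.390420) = 7.73·10.041001 = 77.616936 m
LSR: p² = d² − 2 + 2cos(α−β) + 2d(sin α + sin β) = 62.086719; p = √p² = 7.879513; φ = atan2(−cos α − cos β, d + sin α + sin β) − atan2(−2, p) = 0.241150 rad; t = (φ − α) mod 2π = 4.097357 rad, q = (φ − β) mod 2π = 0.858026 rad → L = 7.73·(4.097357 + 7.879513 + 0.858026) = 7.73·12.834896 = 99.213749 m
RSL: p² = d² − 2 + 2cos(α−β) − 2d(sin α + sin β) = 59.611874; p = √p² = 7.720873; φ = atan2(cos α + cos β, d − sin α − sin β) − atan2(2, p) = -0.245901 rad; t = (α − φ) mod 2π = 2.672879 rad, q = (β − φ) mod 2π = 5.912210 rad → L = 7.73·(2.672879 + 7.720873 + 5.912210) = 7.73·16.305962 = 126.045085 m
RLR: c = (6 − d² + 2cos(α−β) + 2d(sin α − sin β))/8 = -5.120008, |c| > 1 → infeasible
LRL: c = (6 − d² + 2cos(α−β) − 2d(sin α − sin β))/8 = -10.087544, |c| > 1 → infeasible
Shortest: RSR with L = 77.616936 m ≈ 77.6169 m
Convert RSR to answer units (arcs ×180/π): t = 2.653434·180/π = 152.0306°, p = ρ·p = 7.73·6.997147 = 54.0879 m, q = 0.390420·180/π = 22.3694°, L = 77.6169 m.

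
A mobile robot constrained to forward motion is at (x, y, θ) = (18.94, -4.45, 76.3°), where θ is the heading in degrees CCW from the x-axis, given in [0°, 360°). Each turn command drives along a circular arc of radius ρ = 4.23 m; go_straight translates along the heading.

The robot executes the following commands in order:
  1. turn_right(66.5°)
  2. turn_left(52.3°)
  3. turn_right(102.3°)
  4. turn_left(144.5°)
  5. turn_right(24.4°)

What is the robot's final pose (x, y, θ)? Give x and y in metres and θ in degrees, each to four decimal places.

set_pose: (x, y, θ) = (18.9400, -4.4500, 76.3000°), ρ = 4.23
turn_right(66.5°): centre at ρ to the right, rotate −66.5° → (22.3297, -1.2835, 9.8000°)
turn_left(52.3°): centre at ρ to the left, rotate +52.3° → (25.3480, 0.9054, 62.1000°)
turn_right(102.3°): centre at ρ to the right, rotate −102.3° → (31.8166, 2.1569, -40.2000° ≡ 319.8000°)
turn_left(144.5°): centre at ρ to the left, rotate +144.5° → (38.6458, 6.4326, 464.3000° ≡ 104.3000°)
turn_right(24.4°): centre at ρ to the right, rotate −24.4° → (38.5803, 8.2192, 79.9000°)

(38.5803, 8.2192, 79.9000°)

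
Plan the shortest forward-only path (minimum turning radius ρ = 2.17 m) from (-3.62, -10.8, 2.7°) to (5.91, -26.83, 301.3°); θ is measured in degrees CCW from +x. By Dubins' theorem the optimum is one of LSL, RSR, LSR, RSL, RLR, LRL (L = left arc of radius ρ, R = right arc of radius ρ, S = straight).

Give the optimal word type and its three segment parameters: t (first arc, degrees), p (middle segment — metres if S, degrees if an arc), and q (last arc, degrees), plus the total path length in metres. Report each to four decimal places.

RSL: t = 65.9412°, p = 16.4508 m, q = 4.5412°, L = 19.1202 m

Let ψ = atan2(Δy, Δx) = atan2(-16.03, 9.53) = -59.2681° be the start→goal bearing.
Normalize: d = |goal − start| / ρ = 18.648909/2.17 = 8.593967, α = (θ_start − ψ) mod 360° = 61.9681° = 1.081547 rad, β = (θ_goal − ψ) mod 360° = 0.5681° = 0.009915 rad.
Common terms: sin α = 0.882686, cos α = 0.469963, sin β = 0.009915, cos β = 0.999951, cos(α−β) = 0.478692, d² = 73.856272. Work in radians in the unit-radius frame; every candidate has L = ρ·(t + p + q).
LSL: p² = 2 + d² − 2cos(α−β) + 2d(sin α − sin β) = 89.900023; p = √p² = 9.481562; φ = atan2(cos β − cos α, d + sin α − sin β) = 0.055926 rad; t = (φ − α) mod 2π = 5.257564 rad, q = (β − φ) mod 2π = 6.237174 rad → L = 2.17·(5.257564 + 9.481562 + 6.237174) = 2.17·20.976301 = 45.518573 m
RSR: p² = 2 + d² − 2cos(α−β) + 2d(sin β − sin α) = 59.897754; p = √p² = 7.739364; φ = atan2(cos α − cos β, d − sin α + sin β) = -0.068533 rad; t = (α − φ) mod 2π = 1.150080 rad, q = (φ − β) mod 2π = 6.204737 rad → L = 2.17·(1.150080 + 7.739364 + 6.204737) = 2.17·15.094181 = 32.754374 m
LSR: p² = d² − 2 + 2cos(α−β) + 2d(sin α + sin β) = 88.155617; p = √p² = 9.389122; φ = atan2(−cos α − cos β, d + sin α + sin β) − atan2(−2, p) = 0.056151 rad; t = (φ − α) mod 2π = 5.257789 rad, q = (φ − β) mod 2π = 0.046236 rad → L = 2.17·(5.257789 + 9.389122 + 0.046236) = 2.17·14.693148 = 31.884131 m
RSL: p² = d² − 2 + 2cos(α−β) − 2d(sin α + sin β) = 57.471695; p = √p² = 7.581009; φ = atan2(cos α + cos β, d − sin α − sin β) − atan2(2, p) = -0.069344 rad; t = (α − φ) mod 2π = 1.150891 rad, q = (β − φ) mod 2π = 0.079259 rad → L = 2.17·(1.150891 + 7.581009 + 0.079259) = 2.17·8.811159 = 19.120216 m
RLR: c = (6 − d² + 2cos(α−β) + 2d(sin α − sin β))/8 = -6.487219, |c| > 1 → infeasible
LRL: c = (6 − d² + 2cos(α−β) − 2d(sin α − sin β))/8 = -10.237503, |c| > 1 → infeasible
Shortest: RSL with L = 19.120216 m ≈ 19.1202 m
Convert RSL to answer units (arcs ×180/π): t = 1.150891·180/π = 65.9412°, p = ρ·p = 2.17·7.581009 = 16.4508 m, q = 0.079259·180/π = 4.5412°, L = 19.1202 m.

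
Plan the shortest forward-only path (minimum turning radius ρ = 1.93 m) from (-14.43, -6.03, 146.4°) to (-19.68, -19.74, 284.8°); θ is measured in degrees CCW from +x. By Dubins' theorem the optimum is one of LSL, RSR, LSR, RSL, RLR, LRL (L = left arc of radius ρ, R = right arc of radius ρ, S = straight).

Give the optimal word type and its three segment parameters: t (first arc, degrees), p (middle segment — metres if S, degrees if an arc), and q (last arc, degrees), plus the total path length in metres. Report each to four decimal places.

LSL: t = 112.3181°, p = 11.8382 m, q = 26.0819°, L = 16.5002 m

Let ψ = atan2(Δy, Δx) = atan2(-13.71, -5.25) = -110.9535° be the start→goal bearing.
Normalize: d = |goal − start| / ρ = 14.680824/1.93 = 7.606645, α = (θ_start − ψ) mod 360° = 257.3535° = 4.491665 rad, β = (θ_goal − ψ) mod 360° = 35.7535° = 0.624015 rad.
Common terms: sin α = -0.975739, cos α = -0.218936, sin β = 0.584299, cos β = 0.811539, cos(α−β) = -0.747798, d² = 57.861043. Work in radians in the unit-radius frame; every candidate has L = ρ·(t + p + q).
LSL: p² = 2 + d² − 2cos(α−β) + 2d(sin α − sin β) = 37.623334; p = √p² = 6.133786; φ = atan2(cos β − cos α, d + sin α − sin β) = 0.168800 rad; t = (φ − α) mod 2π = 1.960321 rad, q = (β − φ) mod 2π = 0.455215 rad → L = 1.93·(1.960321 + 6.133786 + 0.455215) = 1.93·8.549322 = 16.500191 m
RSR: p² = 2 + d² − 2cos(α−β) + 2d(sin β − sin α) = 85.089945; p = √p² = 9.224421; φ = atan2(cos α − cos β, d − sin α + sin β) = -0.111945 rad; t = (α − φ) mod 2π = 4.603610 rad, q = (φ − β) mod 2π = 5.547225 rad → L = 1.93·(4.603610 + 9.224421 + 5.547225) = 1.93·19.375256 = 37.394244 m
LSR: p² = d² − 2 + 2cos(α−β) + 2d(sin α + sin β) = 48.410347; p = √p² = 6.957754; φ = atan2(−cos α − cos β, d + sin α + sin β) − atan2(−2, p) = 0.197954 rad; t = (φ − α) mod 2π = 1.989474 rad, q = (φ − β) mod 2π = 5.857124 rad → L = 1.93·(1.989474 + 6.957754 + 5.857124) = 1.93·14.804353 = 28.572401 m
RSL: p² = d² − 2 + 2cos(α−β) − 2d(sin α + sin β) = 60.320547; p = √p² = 7.766630; φ = atan2(cos α + cos β, d − sin α − sin β) − atan2(2, p) = -0.178078 rad; t = (α − φ) mod 2π = 4.669743 rad, q = (β − φ) mod 2π = 0.802094 rad → L = 1.93·(4.669743 + 7.766630 + 0.802094) = 1.93·13.238467 = 25.550242 m
RLR: c = (6 − d² + 2cos(α−β) + 2d(sin α − sin β))/8 = -9.636243, |c| > 1 → infeasible
LRL: c = (6 − d² + 2cos(α−β) − 2d(sin α − sin β))/8 = -3.702917, |c| > 1 → infeasible
Shortest: LSL with L = 16.500191 m ≈ 16.5002 m
Convert LSL to answer units (arcs ×180/π): t = 1.960321·180/π = 112.3181°, p = ρ·p = 1.93·6.133786 = 11.8382 m, q = 0.455215·180/π = 26.0819°, L = 16.5002 m.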